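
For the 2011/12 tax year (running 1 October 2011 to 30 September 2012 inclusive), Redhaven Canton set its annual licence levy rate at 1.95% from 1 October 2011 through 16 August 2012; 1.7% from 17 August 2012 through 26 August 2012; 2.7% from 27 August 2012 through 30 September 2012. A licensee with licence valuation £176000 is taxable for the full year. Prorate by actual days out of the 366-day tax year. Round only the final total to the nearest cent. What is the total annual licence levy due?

1 October 2011 – 16 August 2012: 321 days at 1.95% → £176000 × 1.95% × 321/366 = £3010.0328
17 August – 26 August 2012: 10 days at 1.7% → £176000 × 1.7% × 10/366 = £81.7486
27 August – 30 September 2012: 35 days at 2.7% → £176000 × 2.7% × 35/366 = £454.4262
Total = £3546.2077

£3546.21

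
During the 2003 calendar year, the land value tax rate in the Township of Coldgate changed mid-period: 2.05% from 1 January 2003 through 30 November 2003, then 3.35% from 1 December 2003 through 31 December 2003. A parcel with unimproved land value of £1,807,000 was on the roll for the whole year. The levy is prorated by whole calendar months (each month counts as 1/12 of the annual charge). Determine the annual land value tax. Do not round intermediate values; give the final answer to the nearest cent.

1 January – 30 November 2003: 11 months at 2.05% → £1,807,000 × 2.05% × 11/12 = £33,956.5417
1 December – 31 December 2003: 1 month at 3.35% → £1,807,000 × 3.35% × 1/12 = £5,044.5417
Total = £39,001.0833

£39,001.08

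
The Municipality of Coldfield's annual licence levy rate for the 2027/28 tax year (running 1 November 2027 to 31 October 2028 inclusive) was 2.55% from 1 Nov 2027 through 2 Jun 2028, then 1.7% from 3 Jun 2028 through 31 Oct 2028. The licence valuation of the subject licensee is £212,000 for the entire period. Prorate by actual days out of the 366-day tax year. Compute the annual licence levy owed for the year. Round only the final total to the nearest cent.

£4,662.55

1 Nov 2027 – 2 Jun 2028: 215 days at 2.55% → £212,000 × 2.55% × 215/366 = £3,175.6557
3 Jun – 31 Oct 2028: 151 days at 1.7% → £212,000 × 1.7% × 151/366 = £1,486.8962
Total = £4,662.5519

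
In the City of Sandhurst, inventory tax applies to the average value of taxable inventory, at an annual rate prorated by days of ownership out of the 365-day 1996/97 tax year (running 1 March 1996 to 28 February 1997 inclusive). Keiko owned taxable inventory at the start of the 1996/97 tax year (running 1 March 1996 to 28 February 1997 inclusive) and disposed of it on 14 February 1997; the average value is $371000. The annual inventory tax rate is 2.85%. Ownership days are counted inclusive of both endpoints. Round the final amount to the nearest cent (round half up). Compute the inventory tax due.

$10167.94

Days held (1 March 1996 – 14 February 1997): 351 out of 365
Tax = $371000 × 2.85% × 351/365 = $10167.9411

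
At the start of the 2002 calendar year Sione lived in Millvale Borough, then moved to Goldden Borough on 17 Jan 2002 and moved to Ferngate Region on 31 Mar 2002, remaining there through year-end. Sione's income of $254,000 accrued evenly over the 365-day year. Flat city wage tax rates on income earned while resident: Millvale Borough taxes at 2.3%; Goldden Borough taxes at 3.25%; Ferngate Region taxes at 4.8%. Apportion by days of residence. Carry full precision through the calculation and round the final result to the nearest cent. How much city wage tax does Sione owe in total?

$11,126.24

Millvale Borough, 1 Jan – 16 Jan 2002: 16 days → $254,000 × 2.3% × 16/365 = $256.0877
Goldden Borough, 17 Jan – 30 Mar 2002: 73 days → $254,000 × 3.25% × 73/365 = $1,651.0000
Ferngate Region, 31 Mar – 31 Dec 2002: 276 days → $254,000 × 4.8% × 276/365 = $9,219.1562
Total = $11,126.2438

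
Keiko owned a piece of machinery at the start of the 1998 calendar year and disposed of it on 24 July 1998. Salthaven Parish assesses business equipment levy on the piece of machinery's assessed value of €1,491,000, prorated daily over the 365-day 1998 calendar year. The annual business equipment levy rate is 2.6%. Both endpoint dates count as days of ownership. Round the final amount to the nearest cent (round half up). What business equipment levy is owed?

Days held (1 January – 24 July 1998): 205 out of 365
Tax = €1,491,000 × 2.6% × 205/365 = €21,772.6849

€21,772.68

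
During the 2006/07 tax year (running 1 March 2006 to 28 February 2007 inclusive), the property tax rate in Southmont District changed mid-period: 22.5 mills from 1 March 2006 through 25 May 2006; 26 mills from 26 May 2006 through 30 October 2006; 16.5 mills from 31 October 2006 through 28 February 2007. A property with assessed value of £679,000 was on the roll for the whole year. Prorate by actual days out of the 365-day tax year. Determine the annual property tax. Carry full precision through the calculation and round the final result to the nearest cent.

1 March – 25 May 2006: 86 days at 22.5 mills → £679,000 × 2.25% × 86/365 = £3,599.6301
26 May – 30 October 2006: 158 days at 26 mills → £679,000 × 2.6% × 158/365 = £7,642.0055
31 October 2006 – 28 February 2007: 121 days at 16.5 mills → £679,000 × 1.65% × 121/365 = £3,714.0370
Total = £14,955.6726

£14,955.67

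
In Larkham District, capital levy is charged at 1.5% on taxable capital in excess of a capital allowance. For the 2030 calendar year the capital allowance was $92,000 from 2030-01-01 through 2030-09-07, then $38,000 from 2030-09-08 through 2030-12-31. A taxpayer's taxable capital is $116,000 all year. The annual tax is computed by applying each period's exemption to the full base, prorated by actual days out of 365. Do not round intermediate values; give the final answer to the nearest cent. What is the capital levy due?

$615.21

2030-01-01 to 2030-09-07: 250 days, exemption $92,000 → ($116,000 − $92,000) × 1.5% × 250/365 = $246.5753
2030-09-08 to 2030-12-31: 115 days, exemption $38,000 → ($116,000 − $38,000) × 1.5% × 115/365 = $368.6301
Total = $615.2055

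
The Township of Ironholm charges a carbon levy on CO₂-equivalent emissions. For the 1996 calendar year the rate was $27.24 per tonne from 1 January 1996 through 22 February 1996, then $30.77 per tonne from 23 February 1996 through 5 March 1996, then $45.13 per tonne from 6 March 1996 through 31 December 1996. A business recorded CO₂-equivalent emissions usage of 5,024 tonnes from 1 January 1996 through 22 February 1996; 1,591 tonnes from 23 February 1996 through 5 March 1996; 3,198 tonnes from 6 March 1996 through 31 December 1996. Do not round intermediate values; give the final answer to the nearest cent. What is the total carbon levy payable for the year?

1 January – 22 February 1996: 5,024 tonnes at $27.24/tonne → $136,853.76
23 February – 5 March 1996: 1,591 tonnes at $30.77/tonne → $48,955.07
6 March – 31 December 1996: 3,198 tonnes at $45.13/tonne → $144,325.74

$330,134.57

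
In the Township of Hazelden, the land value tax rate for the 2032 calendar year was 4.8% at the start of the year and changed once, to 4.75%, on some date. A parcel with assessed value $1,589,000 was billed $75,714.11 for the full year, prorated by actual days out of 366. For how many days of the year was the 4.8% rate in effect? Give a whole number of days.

Let d = days at the first rate; then 366 − d days at the second rate.
$1,589,000 × [4.8%·d + 4.75%·(366−d)] / 366 = $75,714.11
Solving gives d = 109, so the new rate took effect on 19 Apr 2032.

109 days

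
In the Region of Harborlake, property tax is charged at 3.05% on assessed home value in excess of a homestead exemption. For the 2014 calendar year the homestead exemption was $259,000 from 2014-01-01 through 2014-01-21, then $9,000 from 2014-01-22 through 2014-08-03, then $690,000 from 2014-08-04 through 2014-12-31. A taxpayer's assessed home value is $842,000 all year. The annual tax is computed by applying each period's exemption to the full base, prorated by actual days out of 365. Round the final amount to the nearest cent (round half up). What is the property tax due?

2014-01-01 to 2014-01-21: 21 days, exemption $259,000 → ($842,000 − $259,000) × 3.05% × 21/365 = $1,023.0452
2014-01-22 to 2014-08-03: 194 days, exemption $9,000 → ($842,000 − $9,000) × 3.05% × 194/365 = $13,503.7288
2014-08-04 to 2014-12-31: 150 days, exemption $690,000 → ($842,000 − $690,000) × 3.05% × 150/365 = $1,905.2055
Total = $16,431.9795

$16,431.98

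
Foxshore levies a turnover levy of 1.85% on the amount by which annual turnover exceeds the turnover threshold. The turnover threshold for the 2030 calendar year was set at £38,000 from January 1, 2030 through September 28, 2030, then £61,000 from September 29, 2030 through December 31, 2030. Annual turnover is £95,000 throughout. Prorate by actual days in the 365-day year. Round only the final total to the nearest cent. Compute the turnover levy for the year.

£944.92

January 1 – September 28, 2030: 271 days, exemption £38,000 → (£95,000 − £38,000) × 1.85% × 271/365 = £782.9301
September 29 – December 31, 2030: 94 days, exemption £61,000 → (£95,000 − £61,000) × 1.85% × 94/365 = £161.9890
Total = £944.9192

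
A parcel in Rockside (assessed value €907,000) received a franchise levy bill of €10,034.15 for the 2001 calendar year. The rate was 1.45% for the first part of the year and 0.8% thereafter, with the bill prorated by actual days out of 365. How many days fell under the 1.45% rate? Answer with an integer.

Let d = days at the first rate; then 365 − d days at the second rate.
€907,000 × [1.45%·d + 0.8%·(365−d)] / 365 = €10,034.15
Solving gives d = 172, so the new rate took effect on 22 June 2001.

172 days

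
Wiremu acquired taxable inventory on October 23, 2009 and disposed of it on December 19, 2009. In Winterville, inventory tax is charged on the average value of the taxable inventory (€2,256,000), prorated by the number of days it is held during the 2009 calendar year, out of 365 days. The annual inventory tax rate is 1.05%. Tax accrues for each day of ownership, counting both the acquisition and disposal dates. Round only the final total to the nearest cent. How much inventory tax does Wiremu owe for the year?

€3,764.12

Days held (October 23 – December 19, 2009): 58 out of 365
Tax = €2,256,000 × 1.05% × 58/365 = €3,764.1205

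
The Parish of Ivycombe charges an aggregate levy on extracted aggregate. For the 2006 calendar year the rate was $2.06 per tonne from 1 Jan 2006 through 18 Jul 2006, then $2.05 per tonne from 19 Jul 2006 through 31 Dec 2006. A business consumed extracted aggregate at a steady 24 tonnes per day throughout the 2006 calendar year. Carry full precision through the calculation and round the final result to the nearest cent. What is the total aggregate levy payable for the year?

$18,005.76

1 Jan – 18 Jul 2006: 199 days × 24 tonnes/day = 4,776 tonnes at $2.06/tonne → $9,838.56
19 Jul – 31 Dec 2006: 166 days × 24 tonnes/day = 3,984 tonnes at $2.05/tonne → $8,167.20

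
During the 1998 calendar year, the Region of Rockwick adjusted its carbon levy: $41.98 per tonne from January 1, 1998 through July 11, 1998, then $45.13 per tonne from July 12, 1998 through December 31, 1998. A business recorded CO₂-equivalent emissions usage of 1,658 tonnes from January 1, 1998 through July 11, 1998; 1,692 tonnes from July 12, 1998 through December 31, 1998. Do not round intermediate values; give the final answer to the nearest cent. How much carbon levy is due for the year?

$145,962.80

January 1 – July 11, 1998: 1,658 tonnes at $41.98/tonne → $69,602.84
July 12 – December 31, 1998: 1,692 tonnes at $45.13/tonne → $76,359.96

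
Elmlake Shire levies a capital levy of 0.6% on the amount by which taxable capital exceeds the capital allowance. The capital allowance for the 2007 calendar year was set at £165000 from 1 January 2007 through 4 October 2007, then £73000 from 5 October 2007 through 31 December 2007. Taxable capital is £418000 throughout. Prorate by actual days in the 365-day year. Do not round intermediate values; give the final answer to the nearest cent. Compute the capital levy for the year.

£1651.08

1 January – 4 October 2007: 277 days, exemption £165000 → (£418000 − £165000) × 0.6% × 277/365 = £1152.0164
5 October – 31 December 2007: 88 days, exemption £73000 → (£418000 − £73000) × 0.6% × 88/365 = £499.0685
Total = £1651.0849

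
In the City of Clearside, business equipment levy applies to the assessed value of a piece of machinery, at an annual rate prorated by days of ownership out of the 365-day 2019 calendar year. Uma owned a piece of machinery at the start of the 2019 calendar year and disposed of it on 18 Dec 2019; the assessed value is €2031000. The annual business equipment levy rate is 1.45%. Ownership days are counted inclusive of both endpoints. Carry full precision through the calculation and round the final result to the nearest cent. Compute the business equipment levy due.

€28400.61

Days held (1 Jan – 18 Dec 2019): 352 out of 365
Tax = €2031000 × 1.45% × 352/365 = €28400.6137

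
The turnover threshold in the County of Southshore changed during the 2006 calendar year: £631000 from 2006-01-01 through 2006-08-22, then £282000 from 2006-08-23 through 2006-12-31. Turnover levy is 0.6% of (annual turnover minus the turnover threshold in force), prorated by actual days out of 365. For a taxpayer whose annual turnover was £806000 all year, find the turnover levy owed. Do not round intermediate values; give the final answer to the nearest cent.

£1801.55

2006-01-01 to 2006-08-22: 234 days, exemption £631000 → (£806000 − £631000) × 0.6% × 234/365 = £673.1507
2006-08-23 to 2006-12-31: 131 days, exemption £282000 → (£806000 − £282000) × 0.6% × 131/365 = £1128.3945
Total = £1801.5452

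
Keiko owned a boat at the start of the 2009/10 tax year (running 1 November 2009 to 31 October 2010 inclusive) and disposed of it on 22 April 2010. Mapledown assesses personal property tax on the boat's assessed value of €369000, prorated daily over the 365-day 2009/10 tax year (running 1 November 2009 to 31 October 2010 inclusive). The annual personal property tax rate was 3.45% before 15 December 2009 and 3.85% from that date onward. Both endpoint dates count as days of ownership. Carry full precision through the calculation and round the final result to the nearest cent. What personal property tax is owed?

1 November – 14 December 2009: 44 days at 3.45% → €369000 × 3.45% × 44/365 = €1534.6356
15 December 2009 – 22 April 2010: 129 days at 3.85% → €369000 × 3.85% × 129/365 = €5020.9274
Total = €6555.5630

€6555.56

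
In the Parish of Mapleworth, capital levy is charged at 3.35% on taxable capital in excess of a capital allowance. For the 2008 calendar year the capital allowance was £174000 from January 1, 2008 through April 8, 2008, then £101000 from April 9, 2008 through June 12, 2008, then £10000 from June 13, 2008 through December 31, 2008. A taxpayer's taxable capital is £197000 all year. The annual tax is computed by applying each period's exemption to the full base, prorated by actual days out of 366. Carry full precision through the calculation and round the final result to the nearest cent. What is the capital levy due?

£4237.02

January 1 – April 8, 2008: 99 days, exemption £174000 → (£197000 − £174000) × 3.35% × 99/366 = £208.4139
April 9 – June 12, 2008: 65 days, exemption £101000 → (£197000 − £101000) × 3.35% × 65/366 = £571.1475
June 13 – December 31, 2008: 202 days, exemption £10000 → (£197000 − £10000) × 3.35% × 202/366 = £3457.4563
Total = £4237.0178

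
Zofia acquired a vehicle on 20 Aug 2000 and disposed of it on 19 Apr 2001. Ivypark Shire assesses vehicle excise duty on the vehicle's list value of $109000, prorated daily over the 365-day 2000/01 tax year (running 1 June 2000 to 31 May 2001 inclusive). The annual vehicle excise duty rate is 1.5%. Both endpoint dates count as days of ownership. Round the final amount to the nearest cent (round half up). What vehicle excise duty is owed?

Days held (20 Aug 2000 – 19 Apr 2001): 243 out of 365
Tax = $109000 × 1.5% × 243/365 = $1088.5068

$1088.51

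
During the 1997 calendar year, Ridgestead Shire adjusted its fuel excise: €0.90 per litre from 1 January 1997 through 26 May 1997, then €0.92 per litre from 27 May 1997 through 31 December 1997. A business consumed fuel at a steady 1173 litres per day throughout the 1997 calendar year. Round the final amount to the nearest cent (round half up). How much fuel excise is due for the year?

€390468.24

1 January – 26 May 1997: 146 days × 1173 litres/day = 171,258 litres at €0.90/litre → €154132.20
27 May – 31 December 1997: 219 days × 1173 litres/day = 256,887 litres at €0.92/litre → €236336.04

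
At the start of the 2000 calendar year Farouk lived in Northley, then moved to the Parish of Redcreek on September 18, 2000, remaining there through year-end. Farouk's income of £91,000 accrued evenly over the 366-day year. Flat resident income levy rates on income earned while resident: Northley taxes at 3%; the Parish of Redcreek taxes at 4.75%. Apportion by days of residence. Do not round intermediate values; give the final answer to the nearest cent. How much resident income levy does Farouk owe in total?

£3,186.86

Northley, January 1 – September 17, 2000: 261 days → £91,000 × 3% × 261/366 = £1,946.8033
The Parish of Redcreek, September 18 – December 31, 2000: 105 days → £91,000 × 4.75% × 105/366 = £1,240.0615
Total = £3,186.8648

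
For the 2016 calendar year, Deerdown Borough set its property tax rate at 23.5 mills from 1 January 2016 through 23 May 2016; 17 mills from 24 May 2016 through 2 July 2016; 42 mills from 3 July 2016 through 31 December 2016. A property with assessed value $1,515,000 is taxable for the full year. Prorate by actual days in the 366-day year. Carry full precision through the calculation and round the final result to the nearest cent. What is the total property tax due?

1 January – 23 May 2016: 144 days at 23.5 mills → $1,515,000 × 2.35% × 144/366 = $14,007.5410
24 May – 2 July 2016: 40 days at 17 mills → $1,515,000 × 1.7% × 40/366 = $2,814.7541
3 July – 31 December 2016: 182 days at 42 mills → $1,515,000 × 4.2% × 182/366 = $31,641.1475
Total = $48,463.4426

$48,463.44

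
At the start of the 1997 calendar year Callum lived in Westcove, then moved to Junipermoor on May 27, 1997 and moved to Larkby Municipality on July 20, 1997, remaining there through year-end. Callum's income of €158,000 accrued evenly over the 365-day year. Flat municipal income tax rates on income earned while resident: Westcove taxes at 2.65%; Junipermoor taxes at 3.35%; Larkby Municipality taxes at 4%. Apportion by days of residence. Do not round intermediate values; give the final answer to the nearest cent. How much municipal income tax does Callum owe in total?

Westcove, January 1 – May 26, 1997: 146 days → €158,000 × 2.65% × 146/365 = €1,674.8000
Junipermoor, May 27 – July 19, 1997: 54 days → €158,000 × 3.35% × 54/365 = €783.0740
Larkby Municipality, July 20 – December 31, 1997: 165 days → €158,000 × 4% × 165/365 = €2,856.9863
Total = €5,314.8603

€5,314.86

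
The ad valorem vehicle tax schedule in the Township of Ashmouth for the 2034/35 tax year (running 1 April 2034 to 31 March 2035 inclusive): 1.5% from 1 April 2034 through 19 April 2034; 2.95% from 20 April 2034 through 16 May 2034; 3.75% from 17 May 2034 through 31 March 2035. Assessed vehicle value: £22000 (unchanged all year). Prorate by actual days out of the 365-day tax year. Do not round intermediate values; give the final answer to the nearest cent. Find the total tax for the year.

£786.21

1 April – 19 April 2034: 19 days at 1.5% → £22000 × 1.5% × 19/365 = £17.1781
20 April – 16 May 2034: 27 days at 2.95% → £22000 × 2.95% × 27/365 = £48.0082
17 May 2034 – 31 March 2035: 319 days at 3.75% → £22000 × 3.75% × 319/365 = £721.0274
Total = £786.2137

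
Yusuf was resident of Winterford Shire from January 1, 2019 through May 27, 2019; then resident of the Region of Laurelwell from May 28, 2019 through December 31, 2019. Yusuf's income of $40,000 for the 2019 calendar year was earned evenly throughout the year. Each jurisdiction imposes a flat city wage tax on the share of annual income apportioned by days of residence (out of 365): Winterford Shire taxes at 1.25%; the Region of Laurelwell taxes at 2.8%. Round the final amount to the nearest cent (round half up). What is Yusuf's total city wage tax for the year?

$870.30

Winterford Shire, January 1 – May 27, 2019: 147 days → $40,000 × 1.25% × 147/365 = $201.3699
The Region of Laurelwell, May 28 – December 31, 2019: 218 days → $40,000 × 2.8% × 218/365 = $668.9315
Total = $870.3014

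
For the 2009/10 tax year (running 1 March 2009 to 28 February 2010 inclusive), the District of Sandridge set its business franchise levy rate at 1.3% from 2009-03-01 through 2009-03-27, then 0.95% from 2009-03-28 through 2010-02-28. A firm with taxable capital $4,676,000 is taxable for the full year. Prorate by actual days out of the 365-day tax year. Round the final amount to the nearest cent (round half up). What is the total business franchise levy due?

$45,632.64

2009-03-01 to 2009-03-27: 27 days at 1.3% → $4,676,000 × 1.3% × 27/365 = $4,496.6466
2009-03-28 to 2010-02-28: 338 days at 0.95% → $4,676,000 × 0.95% × 338/365 = $41,135.9890
Total = $45,632.6356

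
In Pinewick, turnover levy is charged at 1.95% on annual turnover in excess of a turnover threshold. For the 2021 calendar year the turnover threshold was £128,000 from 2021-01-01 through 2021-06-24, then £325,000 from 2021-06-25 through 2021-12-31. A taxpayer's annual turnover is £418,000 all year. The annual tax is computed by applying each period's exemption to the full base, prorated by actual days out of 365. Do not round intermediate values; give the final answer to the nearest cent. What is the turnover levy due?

2021-01-01 to 2021-06-24: 175 days, exemption £128,000 → (£418,000 − £128,000) × 1.95% × 175/365 = £2,711.3014
2021-06-25 to 2021-12-31: 190 days, exemption £325,000 → (£418,000 − £325,000) × 1.95% × 190/365 = £944.0137
Total = £3,655.3151

£3,655.32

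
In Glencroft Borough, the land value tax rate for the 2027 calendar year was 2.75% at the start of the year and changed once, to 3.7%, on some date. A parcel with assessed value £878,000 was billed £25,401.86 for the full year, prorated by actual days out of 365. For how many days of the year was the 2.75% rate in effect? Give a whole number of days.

310 days

Let d = days at the first rate; then 365 − d days at the second rate.
£878,000 × [2.75%·d + 3.7%·(365−d)] / 365 = £25,401.86
Solving gives d = 310, so the new rate took effect on 7 November 2027.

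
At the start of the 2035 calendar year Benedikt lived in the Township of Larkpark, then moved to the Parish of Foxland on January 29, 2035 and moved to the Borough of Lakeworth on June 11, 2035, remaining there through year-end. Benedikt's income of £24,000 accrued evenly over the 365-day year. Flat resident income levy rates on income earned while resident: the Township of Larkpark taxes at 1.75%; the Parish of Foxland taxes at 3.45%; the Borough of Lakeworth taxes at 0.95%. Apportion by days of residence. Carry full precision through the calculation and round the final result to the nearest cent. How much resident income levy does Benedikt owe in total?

The Township of Larkpark, January 1 – January 28, 2035: 28 days → £24,000 × 1.75% × 28/365 = £32.2192
The Parish of Foxland, January 29 – June 10, 2035: 133 days → £24,000 × 3.45% × 133/365 = £301.7096
The Borough of Lakeworth, June 11 – December 31, 2035: 204 days → £24,000 × 0.95% × 204/365 = £127.4301
Total = £461.3589

£461.36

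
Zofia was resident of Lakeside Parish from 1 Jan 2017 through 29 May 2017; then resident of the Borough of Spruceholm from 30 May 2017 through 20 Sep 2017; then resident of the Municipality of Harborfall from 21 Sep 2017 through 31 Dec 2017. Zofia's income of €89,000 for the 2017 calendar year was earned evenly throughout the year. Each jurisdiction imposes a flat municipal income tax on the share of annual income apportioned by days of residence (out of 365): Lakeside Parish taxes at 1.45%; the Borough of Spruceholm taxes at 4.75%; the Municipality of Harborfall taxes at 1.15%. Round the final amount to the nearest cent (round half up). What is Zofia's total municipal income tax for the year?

Lakeside Parish, 1 Jan – 29 May 2017: 149 days → €89,000 × 1.45% × 149/365 = €526.8068
The Borough of Spruceholm, 30 May – 20 Sep 2017: 114 days → €89,000 × 4.75% × 114/365 = €1,320.3699
The Municipality of Harborfall, 21 Sep – 31 Dec 2017: 102 days → €89,000 × 1.15% × 102/365 = €286.0192
Total = €2,133.1959

€2,133.20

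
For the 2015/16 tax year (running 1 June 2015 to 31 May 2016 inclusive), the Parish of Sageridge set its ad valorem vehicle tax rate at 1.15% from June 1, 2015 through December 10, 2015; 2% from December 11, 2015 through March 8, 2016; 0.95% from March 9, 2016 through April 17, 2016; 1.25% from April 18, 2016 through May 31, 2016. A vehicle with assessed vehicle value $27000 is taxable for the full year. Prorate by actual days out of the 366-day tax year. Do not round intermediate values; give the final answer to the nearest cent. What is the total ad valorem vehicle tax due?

June 1 – December 10, 2015: 193 days at 1.15% → $27000 × 1.15% × 193/366 = $163.7336
December 11, 2015 – March 8, 2016: 89 days at 2% → $27000 × 2% × 89/366 = $131.3115
March 9 – April 17, 2016: 40 days at 0.95% → $27000 × 0.95% × 40/366 = $28.0328
April 18 – May 31, 2016: 44 days at 1.25% → $27000 × 1.25% × 44/366 = $40.5738
Total = $363.6516

$363.65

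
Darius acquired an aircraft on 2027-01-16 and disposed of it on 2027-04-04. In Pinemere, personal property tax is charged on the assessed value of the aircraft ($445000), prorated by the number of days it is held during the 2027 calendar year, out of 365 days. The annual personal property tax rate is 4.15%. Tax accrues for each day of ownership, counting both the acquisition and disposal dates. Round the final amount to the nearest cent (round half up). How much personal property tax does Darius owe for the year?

$3997.08

Days held (2027-01-16 to 2027-04-04): 79 out of 365
Tax = $445000 × 4.15% × 79/365 = $3997.0753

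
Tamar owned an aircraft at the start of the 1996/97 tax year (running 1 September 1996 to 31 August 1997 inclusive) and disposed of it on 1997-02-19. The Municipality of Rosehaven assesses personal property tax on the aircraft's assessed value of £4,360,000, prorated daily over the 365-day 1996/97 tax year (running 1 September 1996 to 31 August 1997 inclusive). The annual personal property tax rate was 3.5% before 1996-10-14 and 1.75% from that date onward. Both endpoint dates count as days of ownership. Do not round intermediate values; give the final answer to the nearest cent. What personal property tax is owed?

1996-09-01 to 1996-10-13: 43 days at 3.5% → £4,360,000 × 3.5% × 43/365 = £17,977.5342
1996-10-14 to 1997-02-19: 129 days at 1.75% → £4,360,000 × 1.75% × 129/365 = £26,966.3014
Total = £44,943.8356

£44,943.84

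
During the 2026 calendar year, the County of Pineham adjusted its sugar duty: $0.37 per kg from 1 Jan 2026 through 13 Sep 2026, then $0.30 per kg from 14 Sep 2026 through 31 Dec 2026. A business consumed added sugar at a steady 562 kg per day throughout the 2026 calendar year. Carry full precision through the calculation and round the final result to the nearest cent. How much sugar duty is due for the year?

$71,610.04

1 Jan – 13 Sep 2026: 256 days × 562 kg/day = 143,872 kg at $0.37/kg → $53,232.64
14 Sep – 31 Dec 2026: 109 days × 562 kg/day = 61,258 kg at $0.30/kg → $18,377.40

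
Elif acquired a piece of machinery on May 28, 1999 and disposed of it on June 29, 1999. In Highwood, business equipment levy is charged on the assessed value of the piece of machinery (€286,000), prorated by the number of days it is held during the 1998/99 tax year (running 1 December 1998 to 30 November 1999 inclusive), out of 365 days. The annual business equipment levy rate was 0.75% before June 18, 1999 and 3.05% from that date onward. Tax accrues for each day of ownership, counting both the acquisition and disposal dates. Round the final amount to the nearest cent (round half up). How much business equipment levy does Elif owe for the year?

May 28 – June 17, 1999: 21 days at 0.75% → €286,000 × 0.75% × 21/365 = €123.4110
June 18 – June 29, 1999: 12 days at 3.05% → €286,000 × 3.05% × 12/365 = €286.7836
Total = €410.1945

€410.19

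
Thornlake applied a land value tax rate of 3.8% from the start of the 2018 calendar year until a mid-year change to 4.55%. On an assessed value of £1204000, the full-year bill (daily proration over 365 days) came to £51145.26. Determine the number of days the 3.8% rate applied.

Let d = days at the first rate; then 365 − d days at the second rate.
£1204000 × [3.8%·d + 4.55%·(365−d)] / 365 = £51145.26
Solving gives d = 147, so the new rate took effect on 28 May 2018.

147 days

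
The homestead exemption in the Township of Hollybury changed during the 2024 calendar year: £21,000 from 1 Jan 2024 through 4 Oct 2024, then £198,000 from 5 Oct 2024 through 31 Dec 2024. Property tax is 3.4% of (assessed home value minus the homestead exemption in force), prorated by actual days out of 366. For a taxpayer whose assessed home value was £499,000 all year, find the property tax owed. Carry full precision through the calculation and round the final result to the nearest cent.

£14,805.05

1 Jan – 4 Oct 2024: 278 days, exemption £21,000 → (£499,000 − £21,000) × 3.4% × 278/366 = £12,344.4153
5 Oct – 31 Dec 2024: 88 days, exemption £198,000 → (£499,000 − £198,000) × 3.4% × 88/366 = £2,460.6339
Total = £14,805.0492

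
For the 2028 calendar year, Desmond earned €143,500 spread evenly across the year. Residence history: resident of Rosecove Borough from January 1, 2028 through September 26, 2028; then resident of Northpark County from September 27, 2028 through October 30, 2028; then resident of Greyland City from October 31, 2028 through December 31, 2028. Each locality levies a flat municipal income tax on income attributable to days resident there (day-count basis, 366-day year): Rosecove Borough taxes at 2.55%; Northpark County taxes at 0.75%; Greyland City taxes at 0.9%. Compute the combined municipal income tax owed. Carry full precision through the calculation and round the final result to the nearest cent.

€3,018.20

Rosecove Borough, January 1 – September 26, 2028: 270 days → €143,500 × 2.55% × 270/366 = €2,699.4467
Northpark County, September 27 – October 30, 2028: 34 days → €143,500 × 0.75% × 34/366 = €99.9795
Greyland City, October 31 – December 31, 2028: 62 days → €143,500 × 0.9% × 62/366 = €218.7787
Total = €3,018.2049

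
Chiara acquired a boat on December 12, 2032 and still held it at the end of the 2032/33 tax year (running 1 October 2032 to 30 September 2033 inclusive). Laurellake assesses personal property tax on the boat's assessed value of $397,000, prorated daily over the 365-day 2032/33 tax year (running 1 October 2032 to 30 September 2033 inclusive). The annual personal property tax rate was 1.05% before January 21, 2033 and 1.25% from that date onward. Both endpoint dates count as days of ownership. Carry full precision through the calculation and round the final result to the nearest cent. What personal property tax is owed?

December 12, 2032 – January 20, 2033: 40 days at 1.05% → $397,000 × 1.05% × 40/365 = $456.8219
January 21 – September 30, 2033: 253 days at 1.25% → $397,000 × 1.25% × 253/365 = $3,439.7603
Total = $3,896.5822

$3,896.58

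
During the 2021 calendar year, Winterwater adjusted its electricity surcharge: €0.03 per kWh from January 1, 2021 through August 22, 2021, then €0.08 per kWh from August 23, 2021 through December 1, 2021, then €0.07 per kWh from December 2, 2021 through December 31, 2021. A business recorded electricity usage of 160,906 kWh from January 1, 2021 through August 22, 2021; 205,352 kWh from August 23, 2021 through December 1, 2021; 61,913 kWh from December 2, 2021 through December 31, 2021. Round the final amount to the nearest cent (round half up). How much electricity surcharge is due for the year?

€25,589.25

January 1 – August 22, 2021: 160,906 kWh at €0.03/kWh → €4,827.18
August 23 – December 1, 2021: 205,352 kWh at €0.08/kWh → €16,428.16
December 2 – December 31, 2021: 61,913 kWh at €0.07/kWh → €4,333.91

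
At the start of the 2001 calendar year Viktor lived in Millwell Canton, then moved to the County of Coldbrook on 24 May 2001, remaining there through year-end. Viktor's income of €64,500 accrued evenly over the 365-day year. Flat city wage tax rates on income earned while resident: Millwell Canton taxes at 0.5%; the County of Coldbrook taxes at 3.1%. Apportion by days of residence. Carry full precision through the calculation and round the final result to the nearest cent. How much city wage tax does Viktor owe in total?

€1,342.48

Millwell Canton, 1 January – 23 May 2001: 143 days → €64,500 × 0.5% × 143/365 = €126.3493
The County of Coldbrook, 24 May – 31 December 2001: 222 days → €64,500 × 3.1% × 222/365 = €1,216.1342
Total = €1,342.4836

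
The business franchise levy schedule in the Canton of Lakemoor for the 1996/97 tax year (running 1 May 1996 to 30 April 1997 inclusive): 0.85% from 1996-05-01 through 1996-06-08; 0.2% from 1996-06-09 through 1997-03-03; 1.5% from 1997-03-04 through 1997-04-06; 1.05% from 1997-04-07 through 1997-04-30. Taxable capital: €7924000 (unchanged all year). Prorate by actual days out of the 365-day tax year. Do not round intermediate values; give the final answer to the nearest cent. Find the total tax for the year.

1996-05-01 to 1996-06-08: 39 days at 0.85% → €7924000 × 0.85% × 39/365 = €7196.7288
1996-06-09 to 1997-03-03: 268 days at 0.2% → €7924000 × 0.2% × 268/365 = €11636.3397
1997-03-04 to 1997-04-06: 34 days at 1.5% → €7924000 × 1.5% × 34/365 = €11071.8904
1997-04-07 to 1997-04-30: 24 days at 1.05% → €7924000 × 1.05% × 24/365 = €5470.8164
Total = €35375.7753

€35375.78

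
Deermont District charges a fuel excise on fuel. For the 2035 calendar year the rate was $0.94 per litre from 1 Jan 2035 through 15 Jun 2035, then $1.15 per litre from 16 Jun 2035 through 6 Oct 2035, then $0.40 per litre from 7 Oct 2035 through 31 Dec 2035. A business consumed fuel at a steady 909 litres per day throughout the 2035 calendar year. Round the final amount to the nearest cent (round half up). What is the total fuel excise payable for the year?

1 Jan – 15 Jun 2035: 166 days × 909 litres/day = 150,894 litres at $0.94/litre → $141840.36
16 Jun – 6 Oct 2035: 113 days × 909 litres/day = 102,717 litres at $1.15/litre → $118124.55
7 Oct – 31 Dec 2035: 86 days × 909 litres/day = 78,174 litres at $0.40/litre → $31269.60

$291234.51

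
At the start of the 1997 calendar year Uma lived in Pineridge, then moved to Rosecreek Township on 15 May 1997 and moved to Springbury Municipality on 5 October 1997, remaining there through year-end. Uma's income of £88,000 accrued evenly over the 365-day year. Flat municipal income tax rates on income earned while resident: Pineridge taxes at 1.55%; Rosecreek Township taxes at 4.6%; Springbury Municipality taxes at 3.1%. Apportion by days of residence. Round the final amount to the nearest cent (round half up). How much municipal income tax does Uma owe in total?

£2,744.39

Pineridge, 1 January – 14 May 1997: 134 days → £88,000 × 1.55% × 134/365 = £500.7562
Rosecreek Township, 15 May – 4 October 1997: 143 days → £88,000 × 4.6% × 143/365 = £1,585.9288
Springbury Municipality, 5 October – 31 December 1997: 88 days → £88,000 × 3.1% × 88/365 = £657.7096
Total = £2,744.3945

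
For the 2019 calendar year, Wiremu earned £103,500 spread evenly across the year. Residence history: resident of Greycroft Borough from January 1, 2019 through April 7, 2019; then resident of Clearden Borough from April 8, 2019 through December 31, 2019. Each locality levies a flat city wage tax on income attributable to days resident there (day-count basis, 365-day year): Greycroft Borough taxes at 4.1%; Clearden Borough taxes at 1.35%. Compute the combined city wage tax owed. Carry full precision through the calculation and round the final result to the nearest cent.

Greycroft Borough, January 1 – April 7, 2019: 97 days → £103,500 × 4.1% × 97/365 = £1,127.7247
Clearden Borough, April 8 – December 31, 2019: 268 days → £103,500 × 1.35% × 268/365 = £1,025.9260
Total = £2,153.6507

£2,153.65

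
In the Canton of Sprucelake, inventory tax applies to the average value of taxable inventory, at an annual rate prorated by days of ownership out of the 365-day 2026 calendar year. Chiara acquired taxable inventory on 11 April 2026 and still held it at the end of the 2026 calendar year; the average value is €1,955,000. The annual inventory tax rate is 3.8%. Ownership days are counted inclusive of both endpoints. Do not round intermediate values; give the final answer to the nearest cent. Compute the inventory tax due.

Days held (11 April – 31 December 2026): 265 out of 365
Tax = €1,955,000 × 3.8% × 265/365 = €53,936.5753

€53,936.58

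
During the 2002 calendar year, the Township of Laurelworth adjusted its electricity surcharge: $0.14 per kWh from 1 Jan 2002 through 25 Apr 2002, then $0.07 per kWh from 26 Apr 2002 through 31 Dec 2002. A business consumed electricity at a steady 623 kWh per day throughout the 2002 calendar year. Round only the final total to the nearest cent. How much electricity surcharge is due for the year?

1 Jan – 25 Apr 2002: 115 days × 623 kWh/day = 71,645 kWh at $0.14/kWh → $10,030.30
26 Apr – 31 Dec 2002: 250 days × 623 kWh/day = 155,750 kWh at $0.07/kWh → $10,902.50

$20,932.80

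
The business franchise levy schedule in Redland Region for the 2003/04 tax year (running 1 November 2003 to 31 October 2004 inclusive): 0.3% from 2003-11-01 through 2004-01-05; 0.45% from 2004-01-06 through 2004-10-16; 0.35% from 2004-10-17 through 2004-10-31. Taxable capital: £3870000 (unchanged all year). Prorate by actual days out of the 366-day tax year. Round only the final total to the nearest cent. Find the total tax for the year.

£16209.59

2003-11-01 to 2004-01-05: 66 days at 0.3% → £3870000 × 0.3% × 66/366 = £2093.6066
2004-01-06 to 2004-10-16: 285 days at 0.45% → £3870000 × 0.45% × 285/366 = £13560.8607
2004-10-17 to 2004-10-31: 15 days at 0.35% → £3870000 × 0.35% × 15/366 = £555.1230
Total = £16209.5902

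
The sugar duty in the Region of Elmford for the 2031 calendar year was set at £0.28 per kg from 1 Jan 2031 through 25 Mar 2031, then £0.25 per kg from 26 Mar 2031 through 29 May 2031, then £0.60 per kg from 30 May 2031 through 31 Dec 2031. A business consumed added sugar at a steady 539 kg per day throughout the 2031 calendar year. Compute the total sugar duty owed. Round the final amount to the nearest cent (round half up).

£91,290.43

1 Jan – 25 Mar 2031: 84 days × 539 kg/day = 45,276 kg at £0.28/kg → £12,677.28
26 Mar – 29 May 2031: 65 days × 539 kg/day = 35,035 kg at £0.25/kg → £8,758.75
30 May – 31 Dec 2031: 216 days × 539 kg/day = 116,424 kg at £0.60/kg → £69,854.40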